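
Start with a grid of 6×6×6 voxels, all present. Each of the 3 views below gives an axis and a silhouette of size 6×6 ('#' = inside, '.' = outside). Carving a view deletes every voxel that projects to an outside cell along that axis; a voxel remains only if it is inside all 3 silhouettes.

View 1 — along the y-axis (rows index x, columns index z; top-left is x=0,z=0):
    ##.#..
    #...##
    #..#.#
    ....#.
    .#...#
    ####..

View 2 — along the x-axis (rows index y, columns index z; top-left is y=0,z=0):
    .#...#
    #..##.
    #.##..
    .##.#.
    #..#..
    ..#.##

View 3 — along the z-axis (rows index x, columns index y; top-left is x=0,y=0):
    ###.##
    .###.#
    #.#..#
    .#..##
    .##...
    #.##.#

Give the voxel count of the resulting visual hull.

full grid |V| = 216
  1. axis=1 (XZ plane), |mask|=16  ⇒  voxels=96
  2. axis=0 (YZ plane), |mask|=16  ⇒  voxels=42
  3. axis=2 (XY plane), |mask|=21  ⇒  voxels=26

|visual hull| = 26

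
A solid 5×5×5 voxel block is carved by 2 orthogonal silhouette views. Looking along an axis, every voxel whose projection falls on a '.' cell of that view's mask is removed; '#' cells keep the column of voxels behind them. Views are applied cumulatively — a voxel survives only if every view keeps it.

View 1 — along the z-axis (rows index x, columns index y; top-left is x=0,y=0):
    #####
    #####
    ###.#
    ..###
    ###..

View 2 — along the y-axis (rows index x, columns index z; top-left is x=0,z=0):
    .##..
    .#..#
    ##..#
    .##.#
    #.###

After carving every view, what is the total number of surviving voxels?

full grid |V| = 125
[1] z-view keeps 20 columns → grid now 100
[2] y-view keeps 14 columns → grid now 53

|visual hull| = 53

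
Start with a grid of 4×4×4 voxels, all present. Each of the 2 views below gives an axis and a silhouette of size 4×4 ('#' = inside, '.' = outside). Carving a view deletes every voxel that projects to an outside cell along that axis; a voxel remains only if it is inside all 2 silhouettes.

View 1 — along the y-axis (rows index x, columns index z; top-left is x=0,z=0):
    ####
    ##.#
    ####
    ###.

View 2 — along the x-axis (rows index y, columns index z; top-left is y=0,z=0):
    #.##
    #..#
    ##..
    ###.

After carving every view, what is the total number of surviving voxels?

36 voxels

start: 4×4×4 = 64 voxels
after view 1 [y-axis, 14 of 16 cells solid] → remaining = 56
after view 2 [x-axis, 10 of 16 cells solid] → remaining = 36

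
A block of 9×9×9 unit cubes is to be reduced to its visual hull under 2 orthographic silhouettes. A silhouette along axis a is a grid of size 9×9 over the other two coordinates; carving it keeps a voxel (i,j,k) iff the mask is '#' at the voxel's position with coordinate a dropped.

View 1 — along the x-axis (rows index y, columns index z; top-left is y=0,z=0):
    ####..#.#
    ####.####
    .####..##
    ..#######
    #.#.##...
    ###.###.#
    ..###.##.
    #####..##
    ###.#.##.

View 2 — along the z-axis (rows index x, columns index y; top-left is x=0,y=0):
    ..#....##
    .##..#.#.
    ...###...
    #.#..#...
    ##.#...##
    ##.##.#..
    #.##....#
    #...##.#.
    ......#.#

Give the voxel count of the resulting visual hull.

before carving: 729 voxels (9×9×9)
after view 1 [x-axis, 56 of 81 cells solid] → remaining = 504
after view 2 [z-axis, 33 of 81 cells solid] → remaining = 208

208 voxels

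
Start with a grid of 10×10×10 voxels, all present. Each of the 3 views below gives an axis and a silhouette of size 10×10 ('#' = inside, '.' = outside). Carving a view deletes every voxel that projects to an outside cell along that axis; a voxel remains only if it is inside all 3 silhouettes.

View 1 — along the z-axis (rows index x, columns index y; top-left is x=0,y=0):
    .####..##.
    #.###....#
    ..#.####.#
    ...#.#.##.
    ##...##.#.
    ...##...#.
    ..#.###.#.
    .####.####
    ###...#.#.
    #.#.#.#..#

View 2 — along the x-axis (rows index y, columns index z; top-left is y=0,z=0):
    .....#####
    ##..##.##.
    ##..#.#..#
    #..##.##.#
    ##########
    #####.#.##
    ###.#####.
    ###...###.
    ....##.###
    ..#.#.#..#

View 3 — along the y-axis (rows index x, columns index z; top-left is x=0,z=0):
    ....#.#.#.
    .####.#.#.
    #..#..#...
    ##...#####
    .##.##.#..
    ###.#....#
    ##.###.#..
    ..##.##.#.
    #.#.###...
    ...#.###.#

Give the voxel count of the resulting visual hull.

|visual hull| = 161

initial block: 10^3 = 1000
[1] z-view keeps 52 columns → grid now 520
[2] x-view keeps 63 columns → grid now 334
[3] y-view keeps 50 columns → grid now 161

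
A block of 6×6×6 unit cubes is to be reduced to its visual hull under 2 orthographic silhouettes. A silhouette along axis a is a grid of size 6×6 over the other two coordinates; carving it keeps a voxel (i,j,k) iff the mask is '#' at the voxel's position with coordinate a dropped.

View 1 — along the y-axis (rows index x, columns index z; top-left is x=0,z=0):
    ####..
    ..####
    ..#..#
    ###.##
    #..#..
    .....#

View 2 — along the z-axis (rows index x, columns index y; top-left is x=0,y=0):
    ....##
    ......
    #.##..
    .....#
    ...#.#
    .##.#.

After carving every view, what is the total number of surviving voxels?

remaining voxels: 26

full grid |V| = 216
carve view 1 (along y, XZ-mask fill 18/36): 108 voxels remain
carve view 2 (along z, XY-mask fill 11/36): 26 voxels remain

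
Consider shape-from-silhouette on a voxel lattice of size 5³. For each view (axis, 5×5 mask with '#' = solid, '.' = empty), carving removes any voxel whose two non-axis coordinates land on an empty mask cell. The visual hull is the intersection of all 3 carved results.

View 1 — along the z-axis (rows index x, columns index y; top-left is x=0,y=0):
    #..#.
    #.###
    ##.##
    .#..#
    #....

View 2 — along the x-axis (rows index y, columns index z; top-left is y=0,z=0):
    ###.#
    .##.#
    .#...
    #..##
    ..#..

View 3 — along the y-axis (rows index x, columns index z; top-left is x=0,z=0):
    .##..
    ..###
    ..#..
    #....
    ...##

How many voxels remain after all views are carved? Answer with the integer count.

remaining voxels: 11

full grid |V| = 125
[1] z-view keeps 13 columns → grid now 65
[2] x-view keeps 12 columns → grid now 35
[3] y-view keeps 9 columns → grid now 11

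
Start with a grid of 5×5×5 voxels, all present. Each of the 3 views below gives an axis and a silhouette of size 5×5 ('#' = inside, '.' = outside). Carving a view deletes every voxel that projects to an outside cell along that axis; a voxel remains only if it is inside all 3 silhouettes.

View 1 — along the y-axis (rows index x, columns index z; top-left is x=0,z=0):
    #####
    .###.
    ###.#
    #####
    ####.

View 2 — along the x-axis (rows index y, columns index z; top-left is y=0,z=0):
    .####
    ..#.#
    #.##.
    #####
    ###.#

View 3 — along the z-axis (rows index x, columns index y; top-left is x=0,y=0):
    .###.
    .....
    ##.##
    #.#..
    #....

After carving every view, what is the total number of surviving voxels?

voxel count = 33

start: 5×5×5 = 125 voxels
carve view 1 (along y, XZ-mask fill 21/25): 105 voxels remain
carve view 2 (along x, YZ-mask fill 18/25): 76 voxels remain
carve view 3 (along z, XY-mask fill 10/25): 33 voxels remain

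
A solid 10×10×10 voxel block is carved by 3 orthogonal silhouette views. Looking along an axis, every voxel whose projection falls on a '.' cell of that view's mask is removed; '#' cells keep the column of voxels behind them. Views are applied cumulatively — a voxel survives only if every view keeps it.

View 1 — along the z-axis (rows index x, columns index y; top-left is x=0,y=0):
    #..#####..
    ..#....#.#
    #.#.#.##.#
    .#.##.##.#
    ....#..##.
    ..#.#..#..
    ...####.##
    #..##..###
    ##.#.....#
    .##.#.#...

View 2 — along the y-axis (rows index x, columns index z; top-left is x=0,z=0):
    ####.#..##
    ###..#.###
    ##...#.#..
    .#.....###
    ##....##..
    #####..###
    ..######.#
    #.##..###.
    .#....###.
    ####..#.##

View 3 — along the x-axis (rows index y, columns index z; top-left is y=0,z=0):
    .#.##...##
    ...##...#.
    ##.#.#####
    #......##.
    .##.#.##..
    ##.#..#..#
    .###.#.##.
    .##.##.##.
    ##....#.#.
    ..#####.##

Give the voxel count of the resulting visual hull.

remaining voxels: 145

full grid |V| = 1000
[1] z-view keeps 47 columns → grid now 470
[2] y-view keeps 58 columns → grid now 269
[3] x-view keeps 52 columns → grid now 145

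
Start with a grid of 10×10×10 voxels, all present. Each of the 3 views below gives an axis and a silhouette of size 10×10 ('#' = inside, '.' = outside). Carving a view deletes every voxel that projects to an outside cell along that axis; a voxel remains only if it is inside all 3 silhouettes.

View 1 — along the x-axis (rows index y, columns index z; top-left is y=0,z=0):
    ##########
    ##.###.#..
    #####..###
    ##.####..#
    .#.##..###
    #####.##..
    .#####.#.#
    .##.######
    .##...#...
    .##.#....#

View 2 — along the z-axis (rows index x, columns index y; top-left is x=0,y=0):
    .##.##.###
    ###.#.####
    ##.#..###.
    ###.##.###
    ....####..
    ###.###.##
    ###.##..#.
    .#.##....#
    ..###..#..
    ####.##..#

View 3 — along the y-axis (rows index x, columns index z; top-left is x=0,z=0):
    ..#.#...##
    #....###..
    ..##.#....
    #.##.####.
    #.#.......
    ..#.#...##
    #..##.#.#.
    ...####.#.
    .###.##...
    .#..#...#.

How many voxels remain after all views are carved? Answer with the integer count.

before carving: 1000 voxels (10×10×10)
after view 1 [x-axis, 66 of 100 cells solid] → remaining = 660
after view 2 [z-axis, 62 of 100 cells solid] → remaining = 407
after view 3 [y-axis, 42 of 100 cells solid] → remaining = 164

164 voxels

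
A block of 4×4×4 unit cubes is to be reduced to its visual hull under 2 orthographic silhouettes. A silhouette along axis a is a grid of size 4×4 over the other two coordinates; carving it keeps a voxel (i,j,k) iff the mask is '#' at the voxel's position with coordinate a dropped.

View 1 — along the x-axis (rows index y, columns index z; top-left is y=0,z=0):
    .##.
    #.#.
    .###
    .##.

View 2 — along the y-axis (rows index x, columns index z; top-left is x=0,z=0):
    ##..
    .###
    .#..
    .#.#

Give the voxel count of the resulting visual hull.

start: 4×4×4 = 64 voxels
step 1: project along x, AND mask (9/16) → |grid| = 36
step 2: project along y, AND mask (8/16) → |grid| = 19

|visual hull| = 19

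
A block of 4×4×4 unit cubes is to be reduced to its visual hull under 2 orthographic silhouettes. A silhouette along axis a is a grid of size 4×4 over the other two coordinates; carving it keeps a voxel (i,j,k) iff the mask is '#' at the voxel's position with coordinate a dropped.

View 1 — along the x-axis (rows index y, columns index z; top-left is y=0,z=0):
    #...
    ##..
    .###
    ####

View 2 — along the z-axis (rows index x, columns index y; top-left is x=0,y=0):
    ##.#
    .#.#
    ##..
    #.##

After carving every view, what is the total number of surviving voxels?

before carving: 64 voxels (4×4×4)
step 1: project along x, AND mask (10/16) → |grid| = 40
step 2: project along z, AND mask (10/16) → |grid| = 24

|visual hull| = 24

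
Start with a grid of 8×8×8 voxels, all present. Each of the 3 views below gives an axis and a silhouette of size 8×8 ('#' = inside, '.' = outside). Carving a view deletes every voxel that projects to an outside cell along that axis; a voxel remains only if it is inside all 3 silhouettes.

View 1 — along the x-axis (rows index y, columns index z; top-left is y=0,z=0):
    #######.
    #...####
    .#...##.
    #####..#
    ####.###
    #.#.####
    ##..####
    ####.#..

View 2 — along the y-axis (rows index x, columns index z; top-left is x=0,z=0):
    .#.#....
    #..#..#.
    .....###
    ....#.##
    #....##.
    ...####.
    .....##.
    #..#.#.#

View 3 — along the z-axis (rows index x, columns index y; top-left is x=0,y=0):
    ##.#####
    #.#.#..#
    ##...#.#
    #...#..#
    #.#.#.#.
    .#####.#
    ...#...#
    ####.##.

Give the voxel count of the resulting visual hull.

start: 8×8×8 = 512 voxels
step 1: project along x, AND mask (45/64) → |grid| = 360
step 2: project along y, AND mask (24/64) → |grid| = 139
step 3: project along z, AND mask (36/64) → |grid| = 74

remaining voxels: 74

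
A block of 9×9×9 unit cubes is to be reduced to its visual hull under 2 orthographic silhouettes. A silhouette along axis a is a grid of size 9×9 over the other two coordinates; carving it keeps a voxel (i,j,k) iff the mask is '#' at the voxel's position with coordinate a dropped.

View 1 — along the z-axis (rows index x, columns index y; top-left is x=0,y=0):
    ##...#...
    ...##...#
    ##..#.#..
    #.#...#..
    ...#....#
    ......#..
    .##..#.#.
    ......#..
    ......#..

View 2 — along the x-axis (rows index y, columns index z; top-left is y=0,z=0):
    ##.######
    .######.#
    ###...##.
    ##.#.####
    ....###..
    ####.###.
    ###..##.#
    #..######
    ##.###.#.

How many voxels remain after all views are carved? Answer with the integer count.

remaining voxels: 138

full grid |V| = 729
V1 z: intersect with XY mask (22 set) -- 198 left
V2 x: intersect with YZ mask (56 set) -- 138 left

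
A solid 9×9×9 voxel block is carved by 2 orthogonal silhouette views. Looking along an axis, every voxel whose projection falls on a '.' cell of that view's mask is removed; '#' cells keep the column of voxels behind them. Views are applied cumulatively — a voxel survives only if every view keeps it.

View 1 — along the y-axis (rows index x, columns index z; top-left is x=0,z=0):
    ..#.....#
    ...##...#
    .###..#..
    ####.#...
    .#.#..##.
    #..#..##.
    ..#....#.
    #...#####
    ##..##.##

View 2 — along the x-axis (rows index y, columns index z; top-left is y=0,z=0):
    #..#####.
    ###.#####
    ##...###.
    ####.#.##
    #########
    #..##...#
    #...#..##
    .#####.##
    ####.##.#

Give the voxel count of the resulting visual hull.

228 voxels

full grid |V| = 729
after view 1 [y-axis, 36 of 81 cells solid] → remaining = 324
after view 2 [x-axis, 57 of 81 cells solid] → remaining = 228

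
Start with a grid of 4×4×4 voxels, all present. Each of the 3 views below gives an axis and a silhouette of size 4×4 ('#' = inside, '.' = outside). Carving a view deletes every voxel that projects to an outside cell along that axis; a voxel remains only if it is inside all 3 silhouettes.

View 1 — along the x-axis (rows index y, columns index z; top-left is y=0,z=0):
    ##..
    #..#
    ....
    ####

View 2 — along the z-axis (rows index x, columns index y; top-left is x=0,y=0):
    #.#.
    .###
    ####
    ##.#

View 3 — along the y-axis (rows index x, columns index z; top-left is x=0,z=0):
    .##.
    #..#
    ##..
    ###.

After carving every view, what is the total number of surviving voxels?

|visual hull| = 16

before carving: 64 voxels (4×4×4)
step 1: project along x, AND mask (8/16) → |grid| = 32
step 2: project along z, AND mask (12/16) → |grid| = 24
step 3: project along y, AND mask (9/16) → |grid| = 16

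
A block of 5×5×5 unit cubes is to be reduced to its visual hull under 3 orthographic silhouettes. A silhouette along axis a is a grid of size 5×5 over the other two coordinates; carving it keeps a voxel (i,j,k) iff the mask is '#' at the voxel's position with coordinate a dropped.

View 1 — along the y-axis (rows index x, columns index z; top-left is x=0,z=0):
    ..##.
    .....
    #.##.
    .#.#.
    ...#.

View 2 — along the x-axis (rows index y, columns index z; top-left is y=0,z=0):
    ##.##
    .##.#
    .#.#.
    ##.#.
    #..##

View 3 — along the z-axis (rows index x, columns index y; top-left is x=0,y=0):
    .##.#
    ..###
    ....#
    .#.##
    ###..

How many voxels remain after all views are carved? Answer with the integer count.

11 voxels

initial block: 5^3 = 125
after view 1 [y-axis, 8 of 25 cells solid] → remaining = 40
after view 2 [x-axis, 15 of 25 cells solid] → remaining = 25
after view 3 [z-axis, 13 of 25 cells solid] → remaining = 11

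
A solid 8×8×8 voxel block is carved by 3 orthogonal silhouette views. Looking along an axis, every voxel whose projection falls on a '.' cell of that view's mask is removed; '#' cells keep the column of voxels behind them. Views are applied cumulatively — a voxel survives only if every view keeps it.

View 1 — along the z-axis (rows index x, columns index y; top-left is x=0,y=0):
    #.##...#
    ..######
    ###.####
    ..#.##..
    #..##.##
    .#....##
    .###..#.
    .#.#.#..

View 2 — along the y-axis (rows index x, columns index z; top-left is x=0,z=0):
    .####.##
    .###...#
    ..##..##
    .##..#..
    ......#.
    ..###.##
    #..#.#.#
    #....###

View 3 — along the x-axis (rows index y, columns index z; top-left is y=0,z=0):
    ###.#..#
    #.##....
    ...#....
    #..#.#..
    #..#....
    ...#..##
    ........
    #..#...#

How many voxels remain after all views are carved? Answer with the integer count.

|visual hull| = 41

full grid |V| = 512
  1. axis=2 (XY plane), |mask|=35  ⇒  voxels=280
  2. axis=1 (XZ plane), |mask|=31  ⇒  voxels=133
  3. axis=0 (YZ plane), |mask|=20  ⇒  voxels=41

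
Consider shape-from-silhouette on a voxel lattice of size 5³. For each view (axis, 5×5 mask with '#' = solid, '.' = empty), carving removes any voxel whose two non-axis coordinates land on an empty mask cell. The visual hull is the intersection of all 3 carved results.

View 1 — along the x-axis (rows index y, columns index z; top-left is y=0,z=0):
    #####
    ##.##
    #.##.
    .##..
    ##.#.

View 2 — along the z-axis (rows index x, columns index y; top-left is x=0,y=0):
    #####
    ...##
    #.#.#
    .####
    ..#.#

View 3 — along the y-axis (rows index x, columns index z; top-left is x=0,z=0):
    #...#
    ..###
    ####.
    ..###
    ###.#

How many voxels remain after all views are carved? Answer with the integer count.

full grid |V| = 125
step 1: project along x, AND mask (17/25) → |grid| = 85
step 2: project along z, AND mask (16/25) → |grid| = 51
step 3: project along y, AND mask (16/25) → |grid| = 28

28 voxels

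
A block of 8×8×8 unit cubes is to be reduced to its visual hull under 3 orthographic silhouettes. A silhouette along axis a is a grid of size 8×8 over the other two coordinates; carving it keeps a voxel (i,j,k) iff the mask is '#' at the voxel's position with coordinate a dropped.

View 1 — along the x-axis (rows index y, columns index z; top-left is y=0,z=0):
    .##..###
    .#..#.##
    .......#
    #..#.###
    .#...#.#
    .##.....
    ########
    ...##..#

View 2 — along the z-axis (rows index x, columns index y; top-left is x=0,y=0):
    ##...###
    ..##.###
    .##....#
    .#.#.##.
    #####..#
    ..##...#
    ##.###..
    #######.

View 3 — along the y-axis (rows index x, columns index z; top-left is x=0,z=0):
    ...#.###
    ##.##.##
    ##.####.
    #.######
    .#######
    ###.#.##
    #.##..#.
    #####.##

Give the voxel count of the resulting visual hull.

start: 8×8×8 = 512 voxels
V1 x: intersect with YZ mask (31 set) -- 248 left
V2 z: intersect with XY mask (38 set) -- 145 left
V3 y: intersect with XZ mask (47 set) -- 104 left

|visual hull| = 104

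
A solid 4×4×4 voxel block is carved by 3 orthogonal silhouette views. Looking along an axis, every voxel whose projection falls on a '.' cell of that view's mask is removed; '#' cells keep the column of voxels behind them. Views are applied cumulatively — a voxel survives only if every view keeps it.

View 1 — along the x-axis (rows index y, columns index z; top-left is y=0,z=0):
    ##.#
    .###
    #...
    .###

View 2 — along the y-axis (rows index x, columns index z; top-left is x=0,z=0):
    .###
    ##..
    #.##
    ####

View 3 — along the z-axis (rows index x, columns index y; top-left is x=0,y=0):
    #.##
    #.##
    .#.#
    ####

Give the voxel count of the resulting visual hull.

initial block: 4^3 = 64
carve view 1 (along x, YZ-mask fill 10/16): 40 voxels remain
carve view 2 (along y, XZ-mask fill 12/16): 30 voxels remain
carve view 3 (along z, XY-mask fill 12/16): 23 voxels remain

|visual hull| = 23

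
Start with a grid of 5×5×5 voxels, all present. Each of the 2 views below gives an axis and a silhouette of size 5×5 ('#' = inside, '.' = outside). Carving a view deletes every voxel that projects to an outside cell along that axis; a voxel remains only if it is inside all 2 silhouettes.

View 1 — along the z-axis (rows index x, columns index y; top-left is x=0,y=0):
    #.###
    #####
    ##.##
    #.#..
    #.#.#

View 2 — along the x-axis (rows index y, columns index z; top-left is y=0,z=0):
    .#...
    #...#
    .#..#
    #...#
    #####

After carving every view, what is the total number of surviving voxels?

full grid |V| = 125
after view 1 [z-axis, 18 of 25 cells solid] → remaining = 90
after view 2 [x-axis, 12 of 25 cells solid] → remaining = 43

|visual hull| = 43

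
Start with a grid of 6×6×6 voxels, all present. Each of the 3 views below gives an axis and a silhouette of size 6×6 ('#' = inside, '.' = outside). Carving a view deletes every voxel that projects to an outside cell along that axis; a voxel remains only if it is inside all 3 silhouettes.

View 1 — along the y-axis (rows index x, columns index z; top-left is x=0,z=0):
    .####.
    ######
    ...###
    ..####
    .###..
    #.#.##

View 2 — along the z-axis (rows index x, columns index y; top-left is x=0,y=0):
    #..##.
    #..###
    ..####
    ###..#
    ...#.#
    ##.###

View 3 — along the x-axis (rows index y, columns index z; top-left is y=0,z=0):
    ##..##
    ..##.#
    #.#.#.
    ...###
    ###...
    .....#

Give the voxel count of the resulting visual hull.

|visual hull| = 41

before carving: 216 voxels (6×6×6)
carve view 1 (along y, XZ-mask fill 24/36): 144 voxels remain
carve view 2 (along z, XY-mask fill 22/36): 90 voxels remain
carve view 3 (along x, YZ-mask fill 17/36): 41 voxels remain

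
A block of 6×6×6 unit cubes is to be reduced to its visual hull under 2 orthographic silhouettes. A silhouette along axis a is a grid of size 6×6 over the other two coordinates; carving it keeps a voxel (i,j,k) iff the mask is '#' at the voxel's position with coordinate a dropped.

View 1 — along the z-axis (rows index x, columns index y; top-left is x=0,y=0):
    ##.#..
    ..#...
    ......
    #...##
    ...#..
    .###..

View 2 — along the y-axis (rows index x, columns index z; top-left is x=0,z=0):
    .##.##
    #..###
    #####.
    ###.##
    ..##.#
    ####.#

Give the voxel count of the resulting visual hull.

full grid |V| = 216
carve view 1 (along z, XY-mask fill 11/36): 66 voxels remain
carve view 2 (along y, XZ-mask fill 26/36): 49 voxels remain

voxel count = 49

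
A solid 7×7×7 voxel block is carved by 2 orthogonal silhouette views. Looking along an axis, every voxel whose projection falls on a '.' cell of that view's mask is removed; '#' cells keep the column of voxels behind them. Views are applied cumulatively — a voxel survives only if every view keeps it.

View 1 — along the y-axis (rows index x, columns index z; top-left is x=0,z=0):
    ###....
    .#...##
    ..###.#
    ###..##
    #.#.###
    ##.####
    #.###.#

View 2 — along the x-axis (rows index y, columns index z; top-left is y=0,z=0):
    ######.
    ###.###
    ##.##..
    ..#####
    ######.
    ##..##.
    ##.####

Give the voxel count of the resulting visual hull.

159 voxels

before carving: 343 voxels (7×7×7)
V1 y: intersect with XZ mask (31 set) -- 217 left
V2 x: intersect with YZ mask (37 set) -- 159 left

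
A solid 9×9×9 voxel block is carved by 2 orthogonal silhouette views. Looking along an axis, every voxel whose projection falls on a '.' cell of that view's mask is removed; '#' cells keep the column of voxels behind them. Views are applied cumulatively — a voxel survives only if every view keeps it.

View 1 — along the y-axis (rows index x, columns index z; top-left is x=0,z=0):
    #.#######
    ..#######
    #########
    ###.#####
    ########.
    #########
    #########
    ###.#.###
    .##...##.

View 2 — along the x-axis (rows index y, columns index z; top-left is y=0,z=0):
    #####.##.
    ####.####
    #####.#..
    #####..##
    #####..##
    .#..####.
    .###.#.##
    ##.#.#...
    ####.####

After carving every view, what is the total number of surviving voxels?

|visual hull| = 441

start: 9×9×9 = 729 voxels
V1 y: intersect with XZ mask (69 set) -- 621 left
V2 x: intersect with YZ mask (58 set) -- 441 left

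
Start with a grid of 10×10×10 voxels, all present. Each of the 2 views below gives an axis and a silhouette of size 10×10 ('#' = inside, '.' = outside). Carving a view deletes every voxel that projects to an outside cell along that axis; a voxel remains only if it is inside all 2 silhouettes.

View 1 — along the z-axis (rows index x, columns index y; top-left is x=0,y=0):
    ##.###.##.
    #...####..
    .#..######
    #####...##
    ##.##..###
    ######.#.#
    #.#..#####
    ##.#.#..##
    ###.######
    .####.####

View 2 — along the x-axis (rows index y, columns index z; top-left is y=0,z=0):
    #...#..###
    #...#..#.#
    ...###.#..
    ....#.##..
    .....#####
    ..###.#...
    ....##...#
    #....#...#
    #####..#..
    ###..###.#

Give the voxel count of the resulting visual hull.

321 voxels

before carving: 1000 voxels (10×10×10)
[1] z-view keeps 71 columns → grid now 710
[2] x-view keeps 44 columns → grid now 321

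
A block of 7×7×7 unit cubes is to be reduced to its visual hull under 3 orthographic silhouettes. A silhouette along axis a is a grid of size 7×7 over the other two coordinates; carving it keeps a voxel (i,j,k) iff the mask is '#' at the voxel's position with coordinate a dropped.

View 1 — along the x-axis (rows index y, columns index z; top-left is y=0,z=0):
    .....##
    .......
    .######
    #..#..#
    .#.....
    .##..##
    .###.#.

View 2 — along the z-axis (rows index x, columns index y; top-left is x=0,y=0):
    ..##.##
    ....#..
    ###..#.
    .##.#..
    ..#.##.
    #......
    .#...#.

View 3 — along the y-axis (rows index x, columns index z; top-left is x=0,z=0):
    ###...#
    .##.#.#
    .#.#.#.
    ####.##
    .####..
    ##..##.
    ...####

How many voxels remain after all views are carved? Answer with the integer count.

|visual hull| = 33

start: 7×7×7 = 343 voxels
after view 1 [x-axis, 20 of 49 cells solid] → remaining = 140
after view 2 [z-axis, 18 of 49 cells solid] → remaining = 54
after view 3 [y-axis, 29 of 49 cells solid] → remaining = 33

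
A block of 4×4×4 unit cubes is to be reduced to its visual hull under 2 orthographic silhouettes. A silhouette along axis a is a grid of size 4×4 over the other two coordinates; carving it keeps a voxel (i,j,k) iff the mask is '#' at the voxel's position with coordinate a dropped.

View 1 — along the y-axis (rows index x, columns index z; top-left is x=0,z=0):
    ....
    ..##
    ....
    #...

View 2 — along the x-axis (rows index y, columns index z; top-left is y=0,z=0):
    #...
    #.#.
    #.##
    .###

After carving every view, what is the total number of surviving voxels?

full grid |V| = 64
  1. axis=1 (XZ plane), |mask|=3  ⇒  voxels=12
  2. axis=0 (YZ plane), |mask|=9  ⇒  voxels=8

|visual hull| = 8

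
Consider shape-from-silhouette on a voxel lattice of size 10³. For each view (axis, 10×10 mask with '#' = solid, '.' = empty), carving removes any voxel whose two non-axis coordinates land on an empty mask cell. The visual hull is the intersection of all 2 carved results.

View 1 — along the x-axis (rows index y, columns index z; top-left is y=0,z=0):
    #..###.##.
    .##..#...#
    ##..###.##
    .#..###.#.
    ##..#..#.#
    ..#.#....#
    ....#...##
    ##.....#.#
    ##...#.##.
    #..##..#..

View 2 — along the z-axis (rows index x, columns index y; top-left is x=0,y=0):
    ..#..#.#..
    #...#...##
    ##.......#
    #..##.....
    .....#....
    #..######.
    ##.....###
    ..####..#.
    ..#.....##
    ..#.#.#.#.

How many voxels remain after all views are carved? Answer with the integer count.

initial block: 10^3 = 1000
[1] x-view keeps 46 columns → grid now 460
[2] z-view keeps 38 columns → grid now 182

remaining voxels: 182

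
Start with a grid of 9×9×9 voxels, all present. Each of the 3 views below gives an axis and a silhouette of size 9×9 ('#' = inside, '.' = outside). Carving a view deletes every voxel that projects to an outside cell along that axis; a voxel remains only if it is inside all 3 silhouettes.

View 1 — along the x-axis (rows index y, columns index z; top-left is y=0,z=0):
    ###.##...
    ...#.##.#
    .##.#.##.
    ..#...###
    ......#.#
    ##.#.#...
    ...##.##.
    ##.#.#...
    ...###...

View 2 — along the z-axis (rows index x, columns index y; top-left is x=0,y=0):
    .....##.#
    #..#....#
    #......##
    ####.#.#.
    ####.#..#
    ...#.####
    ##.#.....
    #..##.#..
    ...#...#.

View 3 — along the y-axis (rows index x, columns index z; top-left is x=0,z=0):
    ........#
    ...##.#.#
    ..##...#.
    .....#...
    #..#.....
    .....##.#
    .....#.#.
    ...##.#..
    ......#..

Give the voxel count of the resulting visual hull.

initial block: 9^3 = 729
V1 x: intersect with YZ mask (35 set) -- 315 left
V2 z: intersect with XY mask (35 set) -- 141 left
V3 y: intersect with XZ mask (20 set) -- 33 left

remaining voxels: 33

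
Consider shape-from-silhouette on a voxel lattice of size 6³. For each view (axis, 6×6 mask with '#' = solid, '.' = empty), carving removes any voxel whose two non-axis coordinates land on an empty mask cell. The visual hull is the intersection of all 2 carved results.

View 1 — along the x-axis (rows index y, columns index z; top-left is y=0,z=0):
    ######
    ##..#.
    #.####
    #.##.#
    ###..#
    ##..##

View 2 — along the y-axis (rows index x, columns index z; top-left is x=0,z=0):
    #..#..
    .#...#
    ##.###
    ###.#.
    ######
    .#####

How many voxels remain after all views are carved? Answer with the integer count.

104 voxels

before carving: 216 voxels (6×6×6)
after view 1 [x-axis, 26 of 36 cells solid] → remaining = 156
after view 2 [y-axis, 24 of 36 cells solid] → remaining = 104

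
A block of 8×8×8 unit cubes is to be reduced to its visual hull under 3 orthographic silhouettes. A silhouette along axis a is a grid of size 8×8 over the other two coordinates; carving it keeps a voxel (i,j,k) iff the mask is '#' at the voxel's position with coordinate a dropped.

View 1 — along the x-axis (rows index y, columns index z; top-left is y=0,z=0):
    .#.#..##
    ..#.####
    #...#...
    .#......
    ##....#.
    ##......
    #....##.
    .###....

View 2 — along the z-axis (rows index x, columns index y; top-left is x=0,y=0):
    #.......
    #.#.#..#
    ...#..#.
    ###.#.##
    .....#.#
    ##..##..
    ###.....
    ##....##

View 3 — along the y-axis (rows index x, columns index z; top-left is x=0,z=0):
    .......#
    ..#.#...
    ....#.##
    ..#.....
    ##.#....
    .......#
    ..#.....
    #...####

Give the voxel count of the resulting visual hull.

initial block: 8^3 = 512
after view 1 [x-axis, 23 of 64 cells solid] → remaining = 184
after view 2 [z-axis, 26 of 64 cells solid] → remaining = 85
after view 3 [y-axis, 17 of 64 cells solid] → remaining = 22

|visual hull| = 22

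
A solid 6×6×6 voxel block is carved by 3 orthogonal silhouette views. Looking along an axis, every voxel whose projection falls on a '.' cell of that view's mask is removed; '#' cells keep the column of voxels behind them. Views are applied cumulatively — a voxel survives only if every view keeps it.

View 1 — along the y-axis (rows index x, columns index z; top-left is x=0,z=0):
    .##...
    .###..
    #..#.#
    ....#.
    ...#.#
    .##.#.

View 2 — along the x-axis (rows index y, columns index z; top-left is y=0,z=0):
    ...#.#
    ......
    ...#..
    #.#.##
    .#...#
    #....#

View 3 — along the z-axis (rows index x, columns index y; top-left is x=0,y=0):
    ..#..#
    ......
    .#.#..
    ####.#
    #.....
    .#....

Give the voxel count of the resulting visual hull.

remaining voxels: 5

before carving: 216 voxels (6×6×6)
V1 y: intersect with XZ mask (14 set) -- 84 left
V2 x: intersect with YZ mask (11 set) -- 24 left
V3 z: intersect with XY mask (11 set) -- 5 left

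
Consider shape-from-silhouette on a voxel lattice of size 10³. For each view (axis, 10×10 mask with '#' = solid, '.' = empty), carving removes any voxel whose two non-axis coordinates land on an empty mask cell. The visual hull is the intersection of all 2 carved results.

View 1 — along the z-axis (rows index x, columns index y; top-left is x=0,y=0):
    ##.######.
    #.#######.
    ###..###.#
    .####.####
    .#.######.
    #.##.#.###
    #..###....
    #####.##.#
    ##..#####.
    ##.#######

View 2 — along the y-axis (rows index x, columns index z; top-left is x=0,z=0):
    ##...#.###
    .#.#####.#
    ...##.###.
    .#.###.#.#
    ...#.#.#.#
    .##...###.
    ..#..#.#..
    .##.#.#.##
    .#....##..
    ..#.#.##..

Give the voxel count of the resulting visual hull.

before carving: 1000 voxels (10×10×10)
  1. axis=2 (XY plane), |mask|=73  ⇒  voxels=730
  2. axis=1 (XZ plane), |mask|=49  ⇒  voxels=367

367 voxels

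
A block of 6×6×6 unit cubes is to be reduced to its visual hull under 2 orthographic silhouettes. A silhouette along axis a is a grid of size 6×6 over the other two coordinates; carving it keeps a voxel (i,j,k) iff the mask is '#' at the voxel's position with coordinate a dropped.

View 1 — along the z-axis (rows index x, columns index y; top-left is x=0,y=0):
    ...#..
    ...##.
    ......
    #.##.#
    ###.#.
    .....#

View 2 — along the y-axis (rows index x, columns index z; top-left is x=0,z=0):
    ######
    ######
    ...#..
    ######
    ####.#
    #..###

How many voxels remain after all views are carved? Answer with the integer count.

|visual hull| = 66

full grid |V| = 216
step 1: project along z, AND mask (12/36) → |grid| = 72
step 2: project along y, AND mask (28/36) → |grid| = 66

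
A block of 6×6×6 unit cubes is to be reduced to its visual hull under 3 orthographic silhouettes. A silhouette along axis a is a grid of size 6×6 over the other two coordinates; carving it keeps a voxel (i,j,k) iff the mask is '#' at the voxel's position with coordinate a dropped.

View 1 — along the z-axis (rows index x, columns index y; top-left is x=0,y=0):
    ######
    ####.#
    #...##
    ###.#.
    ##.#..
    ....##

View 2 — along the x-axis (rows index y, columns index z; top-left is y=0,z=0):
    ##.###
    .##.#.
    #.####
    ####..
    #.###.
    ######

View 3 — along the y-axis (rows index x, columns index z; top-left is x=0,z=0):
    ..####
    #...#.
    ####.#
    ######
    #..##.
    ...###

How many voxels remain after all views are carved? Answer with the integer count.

66 voxels

before carving: 216 voxels (6×6×6)
step 1: project along z, AND mask (23/36) → |grid| = 138
step 2: project along x, AND mask (27/36) → |grid| = 104
step 3: project along y, AND mask (23/36) → |grid| = 66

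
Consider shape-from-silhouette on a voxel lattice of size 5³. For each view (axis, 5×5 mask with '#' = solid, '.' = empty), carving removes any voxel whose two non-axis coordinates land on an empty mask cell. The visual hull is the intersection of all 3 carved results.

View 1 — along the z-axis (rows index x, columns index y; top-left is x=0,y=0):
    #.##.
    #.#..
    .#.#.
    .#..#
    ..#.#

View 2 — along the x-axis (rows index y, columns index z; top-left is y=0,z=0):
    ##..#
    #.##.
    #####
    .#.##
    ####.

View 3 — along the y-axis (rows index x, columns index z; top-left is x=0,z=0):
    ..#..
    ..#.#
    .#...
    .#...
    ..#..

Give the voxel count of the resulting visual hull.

voxel count = 8

start: 5×5×5 = 125 voxels
carve view 1 (along z, XY-mask fill 11/25): 55 voxels remain
carve view 2 (along x, YZ-mask fill 18/25): 41 voxels remain
carve view 3 (along y, XZ-mask fill 6/25): 8 voxels remain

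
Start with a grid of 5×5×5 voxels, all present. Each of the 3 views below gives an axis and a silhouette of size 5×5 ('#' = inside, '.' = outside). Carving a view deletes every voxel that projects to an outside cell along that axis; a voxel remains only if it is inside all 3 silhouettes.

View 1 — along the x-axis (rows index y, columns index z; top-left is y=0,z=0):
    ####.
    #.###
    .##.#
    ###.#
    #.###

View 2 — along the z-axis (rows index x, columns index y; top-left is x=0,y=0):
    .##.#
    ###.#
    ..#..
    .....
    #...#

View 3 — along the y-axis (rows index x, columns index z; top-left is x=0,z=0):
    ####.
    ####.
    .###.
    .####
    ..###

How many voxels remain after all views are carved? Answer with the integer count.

27 voxels

initial block: 5^3 = 125
[1] x-view keeps 19 columns → grid now 95
[2] z-view keeps 10 columns → grid now 37
[3] y-view keeps 18 columns → grid now 27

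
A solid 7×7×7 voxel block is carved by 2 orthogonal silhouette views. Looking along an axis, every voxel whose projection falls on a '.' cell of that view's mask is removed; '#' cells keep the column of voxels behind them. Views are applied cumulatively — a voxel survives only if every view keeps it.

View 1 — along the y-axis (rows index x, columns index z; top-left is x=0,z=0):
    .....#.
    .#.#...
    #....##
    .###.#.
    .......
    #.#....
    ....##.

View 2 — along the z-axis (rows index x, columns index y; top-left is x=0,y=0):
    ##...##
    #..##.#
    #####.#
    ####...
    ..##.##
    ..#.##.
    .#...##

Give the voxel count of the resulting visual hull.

initial block: 7^3 = 343
carve view 1 (along y, XZ-mask fill 14/49): 98 voxels remain
carve view 2 (along z, XY-mask fill 28/49): 58 voxels remain

|visual hull| = 58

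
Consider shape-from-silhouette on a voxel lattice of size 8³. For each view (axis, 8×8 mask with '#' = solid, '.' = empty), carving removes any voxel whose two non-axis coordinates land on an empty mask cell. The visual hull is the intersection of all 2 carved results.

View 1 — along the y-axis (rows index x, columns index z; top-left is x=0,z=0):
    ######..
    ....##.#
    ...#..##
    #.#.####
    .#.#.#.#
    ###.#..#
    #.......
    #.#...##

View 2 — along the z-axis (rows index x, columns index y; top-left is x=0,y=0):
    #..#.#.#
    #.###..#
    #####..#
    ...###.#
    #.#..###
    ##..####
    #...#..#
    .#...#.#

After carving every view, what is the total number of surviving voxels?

start: 8×8×8 = 512 voxels
[1] y-view keeps 32 columns → grid now 256
[2] z-view keeps 36 columns → grid now 146

|visual hull| = 146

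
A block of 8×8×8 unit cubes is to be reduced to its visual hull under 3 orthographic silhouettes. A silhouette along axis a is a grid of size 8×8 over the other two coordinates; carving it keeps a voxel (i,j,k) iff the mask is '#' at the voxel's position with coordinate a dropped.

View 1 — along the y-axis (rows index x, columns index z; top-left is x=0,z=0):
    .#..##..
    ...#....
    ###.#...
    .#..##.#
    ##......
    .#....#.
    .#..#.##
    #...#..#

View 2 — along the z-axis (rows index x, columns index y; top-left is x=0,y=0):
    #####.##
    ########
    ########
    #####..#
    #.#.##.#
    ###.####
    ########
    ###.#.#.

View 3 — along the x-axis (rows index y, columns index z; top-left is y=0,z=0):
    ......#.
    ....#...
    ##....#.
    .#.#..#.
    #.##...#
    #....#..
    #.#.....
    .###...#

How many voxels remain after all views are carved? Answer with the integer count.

|visual hull| = 47

full grid |V| = 512
  1. axis=1 (XZ plane), |mask|=23  ⇒  voxels=184
  2. axis=2 (XY plane), |mask|=54  ⇒  voxels=156
  3. axis=0 (YZ plane), |mask|=20  ⇒  voxels=47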